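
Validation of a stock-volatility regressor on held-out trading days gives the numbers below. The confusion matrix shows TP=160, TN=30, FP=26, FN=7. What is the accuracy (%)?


Accuracy = (TP+TN)/(TP+TN+FP+FN)
= (160+30)/(223)
= 190/223 = 85.2%

85.2%


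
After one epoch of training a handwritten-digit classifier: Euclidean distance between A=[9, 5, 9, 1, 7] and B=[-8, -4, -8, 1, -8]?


d = √((9+ 8)² + (5+ 4)² + (9+ 8)² + (1-1)² + (7+ 8)²)
  = √(289 + 81 + 289 + 0 + 225)
  = √884 = 29.7321

29.7321


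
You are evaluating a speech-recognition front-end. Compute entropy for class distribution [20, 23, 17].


Probabilities: [20/60, 23/60, 17/60] ≈ [0.3333, 0.3833, 0.2833]
H = -((20/60)·log₂(20/60) + (23/60)·log₂(23/60) + (17/60)·log₂(17/60))
  = 1.5741 bits

1.5741 bits


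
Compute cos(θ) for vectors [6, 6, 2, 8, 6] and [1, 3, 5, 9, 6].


A·B = 6·1 + 6·3 + 2·5 + 8·9 + 6·6 = 142
‖A‖ = √176 = 13.2665, ‖B‖ = √152 = 12.3288
cos = 142/(√176·√152) = 142/√26752 = 0.8682

0.8682


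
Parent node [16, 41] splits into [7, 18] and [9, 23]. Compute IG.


Parent = [16, 41], H_parent = 0.8564
H_left = 0.8555 (n=25), H_right = 0.8571 (n=32)
H_children = (25/57)·0.8555 + (32/57)·0.8571 = 0.8564
IG = 0.8564 - 0.8564 = 0.0

0.0


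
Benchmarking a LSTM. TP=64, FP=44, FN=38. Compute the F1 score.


Precision = 64/108 = 0.5926
Recall = 64/102 = 0.6275
F1 = 2·P·R/(P+R) = 2·TP/(2·TP+FP+FN) = 128/(128+44+38) = 128/210 = 0.6095

0.6095


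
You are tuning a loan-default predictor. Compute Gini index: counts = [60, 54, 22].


Probabilities: [60/136, 54/136, 22/136] ≈ [0.4412, 0.3971, 0.1618]
Σpᵢ² = (3600 + 2916 + 484)/136² = 7000/18496
Gini = 1 - Σpᵢ² = 1 - 7000/18496 = 0.6215

0.6215


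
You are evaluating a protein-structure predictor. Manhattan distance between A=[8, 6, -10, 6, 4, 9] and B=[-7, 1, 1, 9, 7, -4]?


d = |8+ 7| + |6-1| + |-10-1| + |6-9| + |4-7| + |9+ 4|
  = 15 + 5 + 11 + 3 + 3 + 13
  = 50

50


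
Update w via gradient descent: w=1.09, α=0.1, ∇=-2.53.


w_new = w - α·∇
= 1.09 - 0.1·-2.53
= 1.09 + 0.253
= 1.343

1.343


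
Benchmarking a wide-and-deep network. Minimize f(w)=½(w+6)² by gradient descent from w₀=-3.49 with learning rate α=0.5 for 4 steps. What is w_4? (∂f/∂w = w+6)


step 1: grad = -3.49+6 = 2.51; w = -3.49 - 0.5·(2.51) = -4.745
step 2: grad = -4.745+6 = 1.255; w = -4.745 - 0.5·(1.255) = -5.3725
step 3: grad = -5.3725+6 = 0.6275; w = -5.3725 - 0.5·(0.6275) = -5.68625
step 4: grad = -5.68625+6 = 0.31375; w = -5.68625 - 0.5·(0.31375) = -5.843125

-5.843125


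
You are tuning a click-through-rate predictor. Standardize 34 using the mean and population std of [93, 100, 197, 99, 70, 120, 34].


μ = 101.8571, σ = 46.431
z = (34 - 101.8571)/46.431 = -1.4615

-1.4615


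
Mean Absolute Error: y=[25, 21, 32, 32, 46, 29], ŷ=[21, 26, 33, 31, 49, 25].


Absolute errors: |25-21|=4, |21-26|=5, |32-33|=1, |32-31|=1, |46-49|=3, |29-25|=4
Sum = 18
MAE = 18/6 = 3

3


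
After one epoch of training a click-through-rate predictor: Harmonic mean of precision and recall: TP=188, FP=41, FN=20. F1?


Precision = 188/229 = 0.821
Recall = 188/208 = 0.9038
F1 = 2·P·R/(P+R) = 2·TP/(2·TP+FP+FN) = 376/(376+41+20) = 376/437 = 0.8604

0.8604


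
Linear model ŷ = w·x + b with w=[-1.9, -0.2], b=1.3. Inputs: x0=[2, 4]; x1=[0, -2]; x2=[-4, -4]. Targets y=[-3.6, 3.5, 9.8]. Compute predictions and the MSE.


ŷ0 = (-1.9)·(2) + (-0.2)·(4) + 1.3 = -3.3
ŷ1 = (-1.9)·(0) + (-0.2)·(-2) + 1.3 = 1.7
ŷ2 = (-1.9)·(-4) + (-0.2)·(-4) + 1.3 = 9.7
errors² = [0.09, 3.24, 0.01]
MSE = 3.3400/3 = 1.1133

1.1133


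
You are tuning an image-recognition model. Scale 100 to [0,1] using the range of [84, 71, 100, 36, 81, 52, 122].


min=36, max=122
(100-36)/(122-36) = 64/86 = 0.7442

0.7442


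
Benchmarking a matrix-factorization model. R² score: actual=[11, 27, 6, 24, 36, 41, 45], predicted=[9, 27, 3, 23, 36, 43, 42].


ȳ = 27.1429
SS_res = Σ(y-ŷ)² = 27
SS_tot = Σ(y-ȳ)² = 1306.86
R² = 1 - SS_res/SS_tot = 1 - 0.0207 = 0.9793

0.9793


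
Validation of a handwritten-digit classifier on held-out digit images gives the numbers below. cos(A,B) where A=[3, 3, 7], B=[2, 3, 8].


A·B = 3·2 + 3·3 + 7·8 = 71
‖A‖ = √67 = 8.1854, ‖B‖ = √77 = 8.775
cos = 71/(√67·√77) = 71/√5159 = 0.9885

0.9885


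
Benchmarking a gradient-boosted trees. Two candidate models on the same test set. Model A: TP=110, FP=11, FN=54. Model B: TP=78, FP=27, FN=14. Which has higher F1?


Model A: P=110/121=0.9091, R=110/164=0.6707, F1=2PR/(P+R)=2TP/(2TP+FP+FN)=220/285=0.7719
Model B: P=78/105=0.7429, R=78/92=0.8478, F1=2PR/(P+R)=2TP/(2TP+FP+FN)=156/197=0.7919
0.7719 < 0.7919 → Model B

Model B


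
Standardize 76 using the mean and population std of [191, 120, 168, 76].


μ = 138.75, σ = 44.3699
z = (76 - 138.75)/44.3699 = -1.4142

-1.4142


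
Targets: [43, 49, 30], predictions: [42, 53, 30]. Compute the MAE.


Absolute errors: |43-42|=1, |49-53|=4, |30-30|=0
Sum = 5
MAE = 5/3 = 5/3

5/3


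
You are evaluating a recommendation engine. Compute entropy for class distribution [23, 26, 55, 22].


Probabilities: [23/126, 26/126, 55/126, 22/126] ≈ [0.1825, 0.2063, 0.4365, 0.1746]
H = -((23/126)·log₂(23/126) + (26/126)·log₂(26/126) + (55/126)·log₂(55/126) + (22/126)·log₂(22/126))
  = 1.8794 bits

1.8794 bits


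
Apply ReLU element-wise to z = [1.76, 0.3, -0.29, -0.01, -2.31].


ReLU(1.76) = max(0, 1.76) = 1.76
ReLU(0.3) = max(0, 0.3) = 0.3
ReLU(-0.29) = max(0, -0.29) = 0.0
ReLU(-0.01) = max(0, -0.01) = 0.0
ReLU(-2.31) = max(0, -2.31) = 0.0
result = [1.76, 0.3, 0.0, 0.0, 0.0]

[1.76, 0.3, 0.0, 0.0, 0.0]


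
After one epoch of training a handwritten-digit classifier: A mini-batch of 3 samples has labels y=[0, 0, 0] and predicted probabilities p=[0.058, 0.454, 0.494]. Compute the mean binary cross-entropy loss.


L[0] = -ln(1-0.058) = -ln(0.942) = 0.0598
L[1] = -ln(1-0.454) = -ln(0.546) = 0.6051
L[2] = -ln(1-0.494) = -ln(0.506) = 0.6812
mean = (0.0598 + 0.6051 + 0.6812)/3 = 0.4487

0.4487


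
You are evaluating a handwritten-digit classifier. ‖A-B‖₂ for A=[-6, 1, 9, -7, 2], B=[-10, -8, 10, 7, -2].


d = √((-6+ 10)² + (1+ 8)² + (9-10)² + (-7-7)² + (2+ 2)²)
  = √(16 + 81 + 1 + 196 + 16)
  = √310 = 17.6068

17.6068


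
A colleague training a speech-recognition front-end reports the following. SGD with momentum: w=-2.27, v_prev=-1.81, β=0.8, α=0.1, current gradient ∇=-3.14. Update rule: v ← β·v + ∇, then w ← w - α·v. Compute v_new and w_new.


v_new = 0.8·-1.81 - 3.14 = -1.448 - 3.14 = -4.588
w_new = -2.27 - 0.1·-4.588 = -2.27 + 0.4588 = -1.8112

v_new=-4.588, w_new=-1.8112


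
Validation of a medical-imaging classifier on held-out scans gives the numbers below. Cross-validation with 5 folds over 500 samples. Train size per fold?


Fold size = 500/5 = 100
Training per fold = 500 - 100 = 400

400


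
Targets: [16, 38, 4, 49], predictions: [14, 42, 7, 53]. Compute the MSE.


Squared errors: (16-14)²=4, (38-42)²=16, (4-7)²=9, (49-53)²=16
Sum = 45
MSE = 45/4 = 45/4

45/4


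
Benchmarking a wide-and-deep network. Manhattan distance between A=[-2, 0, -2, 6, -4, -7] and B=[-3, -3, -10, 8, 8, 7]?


d = |-2+ 3| + |0+ 3| + |-2+ 10| + |6-8| + |-4-8| + |-7-7|
  = 1 + 3 + 8 + 2 + 12 + 14
  = 40

40


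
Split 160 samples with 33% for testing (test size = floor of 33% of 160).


Test = ⌊160·33/100⌋ = 52
Train = 160 - 52 = 108

Train: 108, Test: 52


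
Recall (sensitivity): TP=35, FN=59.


Recall = TP/(TP+FN)
= 35/(35+59)
= 35/94 = 37.23%

37.23%


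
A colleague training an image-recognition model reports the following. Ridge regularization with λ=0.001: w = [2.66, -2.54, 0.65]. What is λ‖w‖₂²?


‖w‖₂² = (2.66)² + (-2.54)² + (0.65)²
     = 7.0756 + 6.4516 + 0.4225
     = 13.9497
λ·‖w‖₂² = 0.001·13.9497 = 0.01395

0.01395


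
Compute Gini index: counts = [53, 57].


Probabilities: [53/110, 57/110] ≈ [0.4818, 0.5182]
Σpᵢ² = (2809 + 3249)/110² = 6058/12100
Gini = 1 - Σpᵢ² = 1 - 6058/12100 = 0.4993

0.4993


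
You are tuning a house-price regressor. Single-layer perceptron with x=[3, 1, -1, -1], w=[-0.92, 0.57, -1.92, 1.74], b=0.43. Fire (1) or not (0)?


z = (3)·(-0.92) + (1)·(0.57) + (-1)·(-1.92) + (-1)·(1.74) + 0.43
  = -1.58
step(z) = 0 (z<0)

0


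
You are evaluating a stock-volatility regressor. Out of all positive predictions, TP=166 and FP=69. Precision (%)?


Precision = TP/(TP+FP)
= 166/(166+69)
= 166/235 = 70.64%

70.64%


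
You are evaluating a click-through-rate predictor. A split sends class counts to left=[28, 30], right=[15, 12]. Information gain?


Parent = [43, 42], H_parent = 0.9999
H_left = 0.9991 (n=58), H_right = 0.9911 (n=27)
H_children = (58/85)·0.9991 + (27/85)·0.9911 = 0.9966
IG = 0.9999 - 0.9966 = 0.0033

0.0033


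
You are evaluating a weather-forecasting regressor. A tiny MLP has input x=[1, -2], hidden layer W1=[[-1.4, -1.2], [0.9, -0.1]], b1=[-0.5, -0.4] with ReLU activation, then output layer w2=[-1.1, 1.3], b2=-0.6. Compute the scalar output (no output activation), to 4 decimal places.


z1[0] = (-1.4)·(1) + (-1.2)·(-2) - 0.5 = 0.5
z1[1] = (0.9)·(1) + (-0.1)·(-2) - 0.4 = 0.7
h = ReLU(z1) = [0.5, 0.7]
output = (-1.1)·(0.5) + (1.3)·(0.7) - 0.6 = -0.24

-0.24


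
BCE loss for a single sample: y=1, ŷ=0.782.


BCE = -[y·ln(p) + (1-y)·ln(1-p)]
= -1·ln(0.782) - 0
= -ln(0.782) = 0.2459

0.2459


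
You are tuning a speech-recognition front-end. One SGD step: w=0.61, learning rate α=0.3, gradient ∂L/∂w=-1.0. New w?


w_new = w - α·∇
= 0.61 - 0.3·-1.0
= 0.61 + 0.3
= 0.91

0.91


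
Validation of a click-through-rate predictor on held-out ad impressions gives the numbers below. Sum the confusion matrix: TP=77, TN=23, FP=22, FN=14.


Total = TP + TN + FP + FN
= 77 + 23 + 22 + 14
= 136
(Predicted positive: 99, predicted negative: 37)

136


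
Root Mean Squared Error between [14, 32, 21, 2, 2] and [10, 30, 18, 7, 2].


MSE = 54/5 = 10.8
RMSE = √(54/5) = 3.2863

3.2863


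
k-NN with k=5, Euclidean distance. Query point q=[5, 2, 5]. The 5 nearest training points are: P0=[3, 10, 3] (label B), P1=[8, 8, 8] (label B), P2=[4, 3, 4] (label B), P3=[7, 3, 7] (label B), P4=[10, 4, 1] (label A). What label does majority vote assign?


d(q,P0) = 8.4853  (label B)
d(q,P1) = 7.3485  (label B)
d(q,P2) = 1.7321  (label B)
d(q,P3) = 3.0  (label B)
d(q,P4) = 6.7082  (label A)
Votes: A=1, B=4
Majority → B

B


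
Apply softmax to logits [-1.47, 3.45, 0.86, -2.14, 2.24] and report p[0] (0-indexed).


Exponentials: e^-1.47=0.2299, e^3.45=31.5004, e^0.86=2.3632, e^-2.14=0.1177, e^2.24=9.3933
Sum = 43.6045
Softmax = [0.0053, 0.7224, 0.0542, 0.0027, 0.2154]
p[0] = 0.2299/43.6045 = 0.0053

0.0053


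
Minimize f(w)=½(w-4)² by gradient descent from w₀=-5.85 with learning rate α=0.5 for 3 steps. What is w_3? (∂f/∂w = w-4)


step 1: grad = -5.85-4 = -9.85; w = -5.85 - 0.5·(-9.85) = -0.925
step 2: grad = -0.925-4 = -4.925; w = -0.925 - 0.5·(-4.925) = 1.5375
step 3: grad = 1.5375-4 = -2.4625; w = 1.5375 - 0.5·(-2.4625) = 2.76875

2.76875


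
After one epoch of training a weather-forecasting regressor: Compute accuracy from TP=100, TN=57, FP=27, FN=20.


Accuracy = (TP+TN)/(TP+TN+FP+FN)
= (100+57)/(204)
= 157/204 = 76.96%

76.96%


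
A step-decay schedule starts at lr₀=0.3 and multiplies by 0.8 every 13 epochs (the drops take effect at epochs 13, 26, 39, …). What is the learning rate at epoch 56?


n_drops = ⌊56/13⌋ = 4
lr = 0.3·0.8^4 = 0.3·0.4096 = 0.12288

0.12288


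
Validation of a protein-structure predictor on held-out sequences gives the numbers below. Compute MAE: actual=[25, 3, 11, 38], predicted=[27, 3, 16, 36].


Absolute errors: |25-27|=2, |3-3|=0, |11-16|=5, |38-36|=2
Sum = 9
MAE = 9/4 = 9/4

9/4


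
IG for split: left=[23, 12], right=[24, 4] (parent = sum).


Parent = [47, 16], H_parent = 0.8175
H_left = 0.9275 (n=35), H_right = 0.5917 (n=28)
H_children = (35/63)·0.9275 + (28/63)·0.5917 = 0.7783
IG = 0.8175 - 0.7783 = 0.0392

0.0392


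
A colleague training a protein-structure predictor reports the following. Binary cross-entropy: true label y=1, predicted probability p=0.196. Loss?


BCE = -[y·ln(p) + (1-y)·ln(1-p)]
= -1·ln(0.196) - 0
= -ln(0.196) = 1.6296

1.6296


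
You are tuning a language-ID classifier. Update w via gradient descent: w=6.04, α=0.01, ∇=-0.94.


w_new = w - α·∇
= 6.04 - 0.01·-0.94
= 6.04 + 0.0094
= 6.0494

6.0494


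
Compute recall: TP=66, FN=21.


Recall = TP/(TP+FN)
= 66/(66+21)
= 66/87 = 75.86%

75.86%


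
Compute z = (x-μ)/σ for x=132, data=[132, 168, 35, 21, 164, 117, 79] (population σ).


μ = 102.2857, σ = 54.6462
z = (132 - 102.2857)/54.6462 = 0.5438

0.5438


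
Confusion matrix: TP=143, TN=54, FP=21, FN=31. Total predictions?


Total = TP + TN + FP + FN
= 143 + 54 + 21 + 31
= 249
(Predicted positive: 164, predicted negative: 85)

249


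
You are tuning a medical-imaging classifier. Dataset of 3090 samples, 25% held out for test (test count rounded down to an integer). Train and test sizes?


Test = ⌊3090·25/100⌋ = 772
Train = 3090 - 772 = 2318

Train: 2318, Test: 772


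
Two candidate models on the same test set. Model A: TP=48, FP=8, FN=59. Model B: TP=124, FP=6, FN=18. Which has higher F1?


Model A: P=48/56=0.8571, R=48/107=0.4486, F1=2PR/(P+R)=2TP/(2TP+FP+FN)=96/163=0.589
Model B: P=124/130=0.9538, R=124/142=0.8732, F1=2PR/(P+R)=2TP/(2TP+FP+FN)=248/272=0.9118
0.589 < 0.9118 → Model B

Model B


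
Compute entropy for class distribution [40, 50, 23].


Probabilities: [40/113, 50/113, 23/113] ≈ [0.354, 0.4425, 0.2035]
H = -((40/113)·log₂(40/113) + (50/113)·log₂(50/113) + (23/113)·log₂(23/113))
  = 1.5183 bits

1.5183 bits


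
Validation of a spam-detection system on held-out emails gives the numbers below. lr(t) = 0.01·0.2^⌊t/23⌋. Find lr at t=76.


n_drops = ⌊76/23⌋ = 3
lr = 0.01·0.2^3 = 0.01·0.008 = 0.00008

0.00008


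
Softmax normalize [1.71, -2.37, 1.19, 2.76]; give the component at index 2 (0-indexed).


Exponentials: e^1.71=5.529, e^-2.37=0.0935, e^1.19=3.2871, e^2.76=15.7998
Sum = 24.7094
Softmax = [0.2238, 0.0038, 0.133, 0.6394]
p[2] = 3.2871/24.7094 = 0.133

0.133


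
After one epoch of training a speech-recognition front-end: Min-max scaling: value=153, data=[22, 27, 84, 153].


min=22, max=153
(153-22)/(153-22) = 131/131 = 1.0

1.0


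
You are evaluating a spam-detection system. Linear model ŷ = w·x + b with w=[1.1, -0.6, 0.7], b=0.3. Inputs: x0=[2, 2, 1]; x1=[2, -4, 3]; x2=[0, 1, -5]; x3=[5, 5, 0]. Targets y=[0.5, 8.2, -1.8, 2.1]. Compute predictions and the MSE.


ŷ0 = (1.1)·(2) + (-0.6)·(2) + (0.7)·(1) + 0.3 = 2.0
ŷ1 = (1.1)·(2) + (-0.6)·(-4) + (0.7)·(3) + 0.3 = 7.0
ŷ2 = (1.1)·(0) + (-0.6)·(1) + (0.7)·(-5) + 0.3 = -3.8
ŷ3 = (1.1)·(5) + (-0.6)·(5) + (0.7)·(0) + 0.3 = 2.8
errors² = [2.25, 1.44, 4.0, 0.49]
MSE = 8.1800/4 = 2.045

2.045


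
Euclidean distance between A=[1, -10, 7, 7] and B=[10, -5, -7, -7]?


d = √((1-10)² + (-10+ 5)² + (7+ 7)² + (7+ 7)²)
  = √(81 + 25 + 196 + 196)
  = √498 = 22.3159

22.3159


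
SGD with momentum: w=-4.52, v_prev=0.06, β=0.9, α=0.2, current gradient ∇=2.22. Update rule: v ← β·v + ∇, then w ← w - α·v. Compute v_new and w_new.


v_new = 0.9·0.06 + 2.22 = 0.054 + 2.22 = 2.274
w_new = -4.52 - 0.2·2.274 = -4.52 - 0.4548 = -4.9748

v_new=2.274, w_new=-4.9748


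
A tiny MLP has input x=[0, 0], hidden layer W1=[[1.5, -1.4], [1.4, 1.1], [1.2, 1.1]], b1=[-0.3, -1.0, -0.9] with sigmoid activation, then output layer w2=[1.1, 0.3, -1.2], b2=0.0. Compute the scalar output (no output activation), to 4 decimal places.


z1[0] = (1.5)·(0) + (-1.4)·(0) - 0.3 = -0.3
z1[1] = (1.4)·(0) + (1.1)·(0) - 1.0 = -1.0
z1[2] = (1.2)·(0) + (1.1)·(0) - 0.9 = -0.9
h = sigmoid(z1) = [0.4256, 0.2689, 0.2891]
output = (1.1)·(0.4256) + (0.3)·(0.2689) + (-1.2)·(0.2891) + 0.0 = 0.2019

0.2019


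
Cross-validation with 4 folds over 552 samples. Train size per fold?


Fold size = 552/4 = 138
Training per fold = 552 - 138 = 414

414


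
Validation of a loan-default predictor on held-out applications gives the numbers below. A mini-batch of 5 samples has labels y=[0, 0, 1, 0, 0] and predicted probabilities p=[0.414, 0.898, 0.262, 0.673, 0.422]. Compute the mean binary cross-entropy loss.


L[0] = -ln(1-0.414) = -ln(0.586) = 0.5344
L[1] = -ln(1-0.898) = -ln(0.102) = 2.2828
L[2] = -ln(0.262) = 1.3394
L[3] = -ln(1-0.673) = -ln(0.327) = 1.1178
L[4] = -ln(1-0.422) = -ln(0.578) = 0.5482
mean = (0.5344 + 2.2828 + 1.3394 + 1.1178 + 0.5482)/5 = 1.1645

1.1645


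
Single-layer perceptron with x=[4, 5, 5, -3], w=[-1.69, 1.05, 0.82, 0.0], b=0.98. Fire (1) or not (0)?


z = (4)·(-1.69) + (5)·(1.05) + (5)·(0.82) + (-3)·(0.0) + 0.98
  = 3.57
step(z) = 1 (z≥0)

1


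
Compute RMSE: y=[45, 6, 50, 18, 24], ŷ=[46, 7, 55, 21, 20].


MSE = 52/5 = 10.4
RMSE = √(52/5) = 3.2249

3.2249


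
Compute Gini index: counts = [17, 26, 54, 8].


Probabilities: [17/105, 26/105, 54/105, 8/105] ≈ [0.1619, 0.2476, 0.5143, 0.0762]
Σpᵢ² = (289 + 676 + 2916 + 64)/105² = 3945/11025
Gini = 1 - Σpᵢ² = 1 - 3945/11025 = 0.6422

0.6422


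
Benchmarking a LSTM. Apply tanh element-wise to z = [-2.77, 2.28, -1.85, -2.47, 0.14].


tanh(-2.77) = -0.9922
tanh(2.28) = 0.9793
tanh(-1.85) = -0.9517
tanh(-2.47) = -0.9858
tanh(0.14) = 0.1391
result = [-0.9922, 0.9793, -0.9517, -0.9858, 0.1391]

[-0.9922, 0.9793, -0.9517, -0.9858, 0.1391]


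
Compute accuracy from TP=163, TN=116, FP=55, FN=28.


Accuracy = (TP+TN)/(TP+TN+FP+FN)
= (163+116)/(362)
= 279/362 = 77.07%

77.07%


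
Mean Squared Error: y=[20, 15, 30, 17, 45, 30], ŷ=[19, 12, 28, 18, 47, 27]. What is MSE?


Squared errors: (20-19)²=1, (15-12)²=9, (30-28)²=4, (17-18)²=1, (45-47)²=4, (30-27)²=9
Sum = 28
MSE = 28/6 = 14/3

14/3


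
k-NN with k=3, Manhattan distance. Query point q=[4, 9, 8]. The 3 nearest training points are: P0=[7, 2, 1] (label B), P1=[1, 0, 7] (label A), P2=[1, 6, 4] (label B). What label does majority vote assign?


d(q,P0) = 17  (label B)
d(q,P1) = 13  (label A)
d(q,P2) = 10  (label B)
Votes: A=1, B=2
Majority → B

B


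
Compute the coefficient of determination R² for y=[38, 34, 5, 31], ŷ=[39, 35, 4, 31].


ȳ = 27
SS_res = Σ(y-ŷ)² = 3
SS_tot = Σ(y-ȳ)² = 670
R² = 1 - SS_res/SS_tot = 1 - 0.0045 = 0.9955

0.9955


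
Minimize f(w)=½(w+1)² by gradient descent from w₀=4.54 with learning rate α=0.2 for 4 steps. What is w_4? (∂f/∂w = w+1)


step 1: grad = 4.54+1 = 5.54; w = 4.54 - 0.2·(5.54) = 3.432
step 2: grad = 3.432+1 = 4.432; w = 3.432 - 0.2·(4.432) = 2.5456
step 3: grad = 2.5456+1 = 3.5456; w = 2.5456 - 0.2·(3.5456) = 1.83648
step 4: grad = 1.83648+1 = 2.83648; w = 1.83648 - 0.2·(2.83648) = 1.269184

1.269184


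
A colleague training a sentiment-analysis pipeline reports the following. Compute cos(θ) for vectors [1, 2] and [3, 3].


A·B = 1·3 + 2·3 = 9
‖A‖ = √5 = 2.2361, ‖B‖ = √18 = 4.2426
cos = 9/(√5·√18) = 9/√90 = 0.9487

0.9487


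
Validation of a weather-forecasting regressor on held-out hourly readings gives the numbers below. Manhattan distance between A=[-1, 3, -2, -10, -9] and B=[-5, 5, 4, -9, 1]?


d = |-1+ 5| + |3-5| + |-2-4| + |-10+ 9| + |-9-1|
  = 4 + 2 + 6 + 1 + 10
  = 23

23


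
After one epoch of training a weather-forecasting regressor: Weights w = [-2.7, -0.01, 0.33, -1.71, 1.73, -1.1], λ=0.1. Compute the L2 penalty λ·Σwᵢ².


‖w‖₂² = (-2.7)² + (-0.01)² + (0.33)² + (-1.71)² + (1.73)² + (-1.1)²
     = 7.29 + 0.0001 + 0.1089 + 2.9241 + 2.9929 + 1.21
     = 14.526
λ·‖w‖₂² = 0.1·14.526 = 1.4526

1.4526


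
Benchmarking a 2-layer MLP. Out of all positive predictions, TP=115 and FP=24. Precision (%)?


Precision = TP/(TP+FP)
= 115/(115+24)
= 115/139 = 82.73%

82.73%


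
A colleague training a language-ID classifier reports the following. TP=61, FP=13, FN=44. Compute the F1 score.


Precision = 61/74 = 0.8243
Recall = 61/105 = 0.581
F1 = 2·P·R/(P+R) = 2·TP/(2·TP+FP+FN) = 122/(122+13+44) = 122/179 = 0.6816

0.6816


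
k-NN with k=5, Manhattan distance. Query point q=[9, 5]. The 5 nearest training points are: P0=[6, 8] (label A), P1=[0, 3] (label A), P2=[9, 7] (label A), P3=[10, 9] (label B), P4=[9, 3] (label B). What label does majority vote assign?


d(q,P0) = 6  (label A)
d(q,P1) = 11  (label A)
d(q,P2) = 2  (label A)
d(q,P3) = 5  (label B)
d(q,P4) = 2  (label B)
Votes: A=3, B=2
Majority → A

A


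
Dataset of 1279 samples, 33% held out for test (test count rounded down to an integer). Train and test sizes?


Test = ⌊1279·33/100⌋ = 422
Train = 1279 - 422 = 857

Train: 857, Test: 422


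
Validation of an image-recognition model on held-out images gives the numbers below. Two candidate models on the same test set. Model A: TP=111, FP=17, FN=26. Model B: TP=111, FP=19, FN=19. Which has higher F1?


Model A: P=111/128=0.8672, R=111/137=0.8102, F1=2PR/(P+R)=2TP/(2TP+FP+FN)=222/265=0.8377
Model B: P=111/130=0.8538, R=111/130=0.8538, F1=2PR/(P+R)=2TP/(2TP+FP+FN)=222/260=0.8538
0.8377 < 0.8538 → Model B

Model B


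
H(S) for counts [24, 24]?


Probabilities: [24/48, 24/48] ≈ [0.5, 0.5]
H = -((24/48)·log₂(24/48) + (24/48)·log₂(24/48))
  = 1.0 bits

1.0 bits


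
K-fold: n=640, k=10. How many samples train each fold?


Fold size = 640/10 = 64
Training per fold = 640 - 64 = 576

576


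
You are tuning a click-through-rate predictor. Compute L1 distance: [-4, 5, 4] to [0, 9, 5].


d = |-4-0| + |5-9| + |4-5|
  = 4 + 4 + 1
  = 9

9


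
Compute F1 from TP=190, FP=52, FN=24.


Precision = 190/242 = 0.7851
Recall = 190/214 = 0.8879
F1 = 2·P·R/(P+R) = 2·TP/(2·TP+FP+FN) = 380/(380+52+24) = 380/456 = 0.8333

0.8333


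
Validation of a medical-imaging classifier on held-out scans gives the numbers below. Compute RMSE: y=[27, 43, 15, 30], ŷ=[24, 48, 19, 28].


MSE = 54/4 = 13.5
RMSE = √(54/4) = 3.6742

3.6742


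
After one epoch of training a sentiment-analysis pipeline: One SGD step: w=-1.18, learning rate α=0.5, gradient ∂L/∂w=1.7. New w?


w_new = w - α·∇
= -1.18 - 0.5·1.7
= -1.18 - 0.85
= -2.03

-2.03


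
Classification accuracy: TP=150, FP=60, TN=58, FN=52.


Accuracy = (TP+TN)/(TP+TN+FP+FN)
= (150+58)/(320)
= 208/320 = 65.0%

65.0%


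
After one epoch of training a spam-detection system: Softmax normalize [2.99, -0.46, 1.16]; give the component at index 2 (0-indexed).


Exponentials: e^2.99=19.8857, e^-0.46=0.6313, e^1.16=3.1899
Sum = 23.7069
Softmax = [0.8388, 0.0266, 0.1346]
p[2] = 3.1899/23.7069 = 0.1346

0.1346


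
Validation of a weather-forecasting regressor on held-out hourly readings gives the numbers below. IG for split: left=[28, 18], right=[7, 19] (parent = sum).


Parent = [35, 37], H_parent = 0.9994
H_left = 0.9656 (n=46), H_right = 0.8404 (n=26)
H_children = (46/72)·0.9656 + (26/72)·0.8404 = 0.9204
IG = 0.9994 - 0.9204 = 0.079

0.079


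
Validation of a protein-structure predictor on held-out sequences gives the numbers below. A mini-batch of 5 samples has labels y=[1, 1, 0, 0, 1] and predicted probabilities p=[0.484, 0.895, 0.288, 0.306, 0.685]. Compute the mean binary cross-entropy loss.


L[0] = -ln(0.484) = 0.7257
L[1] = -ln(0.895) = 0.1109
L[2] = -ln(1-0.288) = -ln(0.712) = 0.3397
L[3] = -ln(1-0.306) = -ln(0.694) = 0.3653
L[4] = -ln(0.685) = 0.3783
mean = (0.7257 + 0.1109 + 0.3397 + 0.3653 + 0.3783)/5 = 0.384

0.384


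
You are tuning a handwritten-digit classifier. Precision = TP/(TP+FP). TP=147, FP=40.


Precision = TP/(TP+FP)
= 147/(147+40)
= 147/187 = 78.61%

78.61%


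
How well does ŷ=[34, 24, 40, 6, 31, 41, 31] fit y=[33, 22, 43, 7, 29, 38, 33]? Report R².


ȳ = 29.2857
SS_res = Σ(y-ŷ)² = 32
SS_tot = Σ(y-ȳ)² = 841.43
R² = 1 - SS_res/SS_tot = 1 - 0.038 = 0.962

0.962


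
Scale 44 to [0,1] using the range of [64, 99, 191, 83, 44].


min=44, max=191
(44-44)/(191-44) = 0/147 = 0.0

0.0


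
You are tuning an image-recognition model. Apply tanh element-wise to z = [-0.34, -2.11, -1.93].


tanh(-0.34) = -0.3275
tanh(-2.11) = -0.971
tanh(-1.93) = -0.9587
result = [-0.3275, -0.971, -0.9587]

[-0.3275, -0.971, -0.9587]


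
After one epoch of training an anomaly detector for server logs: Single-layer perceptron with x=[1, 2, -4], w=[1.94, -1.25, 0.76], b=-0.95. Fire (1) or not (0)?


z = (1)·(1.94) + (2)·(-1.25) + (-4)·(0.76) - 0.95
  = -4.55
step(z) = 0 (z<0)

0


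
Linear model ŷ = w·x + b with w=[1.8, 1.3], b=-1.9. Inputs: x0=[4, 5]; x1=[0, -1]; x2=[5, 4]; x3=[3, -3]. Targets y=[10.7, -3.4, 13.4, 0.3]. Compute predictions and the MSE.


ŷ0 = (1.8)·(4) + (1.3)·(5) - 1.9 = 11.8
ŷ1 = (1.8)·(0) + (1.3)·(-1) - 1.9 = -3.2
ŷ2 = (1.8)·(5) + (1.3)·(4) - 1.9 = 12.3
ŷ3 = (1.8)·(3) + (1.3)·(-3) - 1.9 = -0.4
errors² = [1.21, 0.04, 1.21, 0.49]
MSE = 2.9500/4 = 0.7375

0.7375


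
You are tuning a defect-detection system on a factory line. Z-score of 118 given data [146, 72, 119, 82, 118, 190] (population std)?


μ = 121.1667, σ = 39.4141
z = (118 - 121.1667)/39.4141 = -0.0803

-0.0803


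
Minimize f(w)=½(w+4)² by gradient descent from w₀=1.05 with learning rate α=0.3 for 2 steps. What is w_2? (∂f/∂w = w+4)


step 1: grad = 1.05+4 = 5.05; w = 1.05 - 0.3·(5.05) = -0.465
step 2: grad = -0.465+4 = 3.535; w = -0.465 - 0.3·(3.535) = -1.5255

-1.5255


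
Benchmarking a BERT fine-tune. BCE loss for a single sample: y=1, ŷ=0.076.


BCE = -[y·ln(p) + (1-y)·ln(1-p)]
= -1·ln(0.076) - 0
= -ln(0.076) = 2.577

2.577


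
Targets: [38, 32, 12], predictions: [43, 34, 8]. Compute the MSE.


Squared errors: (38-43)²=25, (32-34)²=4, (12-8)²=16
Sum = 45
MSE = 45/3 = 15

15


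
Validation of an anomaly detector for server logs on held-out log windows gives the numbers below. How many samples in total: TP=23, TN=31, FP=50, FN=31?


Total = TP + TN + FP + FN
= 23 + 31 + 50 + 31
= 135
(Predicted positive: 73, predicted negative: 62)

135


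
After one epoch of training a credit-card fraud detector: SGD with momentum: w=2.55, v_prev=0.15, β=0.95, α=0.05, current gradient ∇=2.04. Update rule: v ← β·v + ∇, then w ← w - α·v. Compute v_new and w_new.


v_new = 0.95·0.15 + 2.04 = 0.1425 + 2.04 = 2.1825
w_new = 2.55 - 0.05·2.1825 = 2.55 - 0.109125 = 2.440875

v_new=2.1825, w_new=2.440875


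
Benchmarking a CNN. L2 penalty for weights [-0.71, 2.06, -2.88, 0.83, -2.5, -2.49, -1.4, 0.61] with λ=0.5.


‖w‖₂² = (-0.71)² + (2.06)² + (-2.88)² + (0.83)² + (-2.5)² + (-2.49)² + (-1.4)² + (0.61)²
     = 0.5041 + 4.2436 + 8.2944 + 0.6889 + 6.25 + 6.2001 + 1.96 + 0.3721
     = 28.5132
λ·‖w‖₂² = 0.5·28.5132 = 14.2566

14.2566


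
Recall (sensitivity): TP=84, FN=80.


Recall = TP/(TP+FN)
= 84/(84+80)
= 84/164 = 51.22%

51.22%


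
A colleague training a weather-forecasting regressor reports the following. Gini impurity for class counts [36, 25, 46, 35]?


Probabilities: [36/142, 25/142, 46/142, 35/142] ≈ [0.2535, 0.1761, 0.3239, 0.2465]
Σpᵢ² = (1296 + 625 + 2116 + 1225)/142² = 5262/20164
Gini = 1 - Σpᵢ² = 1 - 5262/20164 = 0.739

0.739


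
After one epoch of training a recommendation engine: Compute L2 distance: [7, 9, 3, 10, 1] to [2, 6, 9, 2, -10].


d = √((7-2)² + (9-6)² + (3-9)² + (10-2)² + (1+ 10)²)
  = √(25 + 9 + 36 + 64 + 121)
  = √255 = 15.9687

15.9687


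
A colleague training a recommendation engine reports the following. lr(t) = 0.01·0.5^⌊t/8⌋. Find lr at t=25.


n_drops = ⌊25/8⌋ = 3
lr = 0.01·0.5^3 = 0.01·0.125 = 0.00125

0.00125


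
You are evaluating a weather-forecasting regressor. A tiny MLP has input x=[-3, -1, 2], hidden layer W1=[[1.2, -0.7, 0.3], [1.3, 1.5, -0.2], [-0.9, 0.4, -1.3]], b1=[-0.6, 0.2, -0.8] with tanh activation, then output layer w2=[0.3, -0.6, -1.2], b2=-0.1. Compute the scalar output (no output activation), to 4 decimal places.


z1[0] = (1.2)·(-3) + (-0.7)·(-1) + (0.3)·(2) - 0.6 = -2.9
z1[1] = (1.3)·(-3) + (1.5)·(-1) + (-0.2)·(2) + 0.2 = -5.6
z1[2] = (-0.9)·(-3) + (0.4)·(-1) + (-1.3)·(2) - 0.8 = -1.1
h = tanh(z1) = [-0.994, -1.0, -0.8005]
output = (0.3)·(-0.994) + (-0.6)·(-1.0) + (-1.2)·(-0.8005) - 0.1 = 1.1624

1.1624


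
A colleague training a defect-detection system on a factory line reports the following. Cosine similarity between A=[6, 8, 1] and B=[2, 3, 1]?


A·B = 6·2 + 8·3 + 1·1 = 37
‖A‖ = √101 = 10.0499, ‖B‖ = √14 = 3.7417
cos = 37/(√101·√14) = 37/√1414 = 0.984

0.984


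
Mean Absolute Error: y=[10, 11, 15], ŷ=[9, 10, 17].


Absolute errors: |10-9|=1, |11-10|=1, |15-17|=2
Sum = 4
MAE = 4/3 = 4/3

4/3


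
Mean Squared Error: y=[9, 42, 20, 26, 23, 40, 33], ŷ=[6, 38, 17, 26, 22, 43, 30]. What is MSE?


Squared errors: (9-6)²=9, (42-38)²=16, (20-17)²=9, (26-26)²=0, (23-22)²=1, (40-43)²=9, (33-30)²=9
Sum = 53
MSE = 53/7 = 53/7

53/7


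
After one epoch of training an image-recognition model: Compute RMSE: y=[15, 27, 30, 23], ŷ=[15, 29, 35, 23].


MSE = 29/4 = 7.25
RMSE = √(29/4) = 2.6926

2.6926


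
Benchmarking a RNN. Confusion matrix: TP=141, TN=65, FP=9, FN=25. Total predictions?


Total = TP + TN + FP + FN
= 141 + 65 + 9 + 25
= 240
(Predicted positive: 150, predicted negative: 90)

240


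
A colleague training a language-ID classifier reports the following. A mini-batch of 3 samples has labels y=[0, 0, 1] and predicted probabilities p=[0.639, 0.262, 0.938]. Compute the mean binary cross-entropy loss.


L[0] = -ln(1-0.639) = -ln(0.361) = 1.0189
L[1] = -ln(1-0.262) = -ln(0.738) = 0.3038
L[2] = -ln(0.938) = 0.064
mean = (1.0189 + 0.3038 + 0.064)/3 = 0.4622

0.4622


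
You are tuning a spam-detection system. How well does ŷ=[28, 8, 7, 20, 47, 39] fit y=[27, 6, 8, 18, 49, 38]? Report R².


ȳ = 24.3333
SS_res = Σ(y-ŷ)² = 15
SS_tot = Σ(y-ȳ)² = 1445.33
R² = 1 - SS_res/SS_tot = 1 - 0.0104 = 0.9896

0.9896


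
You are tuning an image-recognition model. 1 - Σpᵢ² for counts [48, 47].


Probabilities: [48/95, 47/95] ≈ [0.5053, 0.4947]
Σpᵢ² = (2304 + 2209)/95² = 4513/9025
Gini = 1 - Σpᵢ² = 1 - 4513/9025 = 0.4999

0.4999


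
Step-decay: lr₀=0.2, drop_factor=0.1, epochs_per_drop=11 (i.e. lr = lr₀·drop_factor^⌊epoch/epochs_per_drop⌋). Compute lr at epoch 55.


n_drops = ⌊55/11⌋ = 5
lr = 0.2·0.1^5 = 0.2·0.00001 = 0.000002

0.000002


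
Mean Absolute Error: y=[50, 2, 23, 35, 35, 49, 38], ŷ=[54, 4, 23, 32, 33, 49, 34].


Absolute errors: |50-54|=4, |2-4|=2, |23-23|=0, |35-32|=3, |35-33|=2, |49-49|=0, |38-34|=4
Sum = 15
MAE = 15/7 = 15/7

15/7


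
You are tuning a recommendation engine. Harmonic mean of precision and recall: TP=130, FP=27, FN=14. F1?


Precision = 130/157 = 0.828
Recall = 130/144 = 0.9028
F1 = 2·P·R/(P+R) = 2·TP/(2·TP+FP+FN) = 260/(260+27+14) = 260/301 = 0.8638

0.8638


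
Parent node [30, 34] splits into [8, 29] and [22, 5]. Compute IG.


Parent = [30, 34], H_parent = 0.9972
H_left = 0.7532 (n=37), H_right = 0.6913 (n=27)
H_children = (37/64)·0.7532 + (27/64)·0.6913 = 0.7271
IG = 0.9972 - 0.7271 = 0.2701

0.2701


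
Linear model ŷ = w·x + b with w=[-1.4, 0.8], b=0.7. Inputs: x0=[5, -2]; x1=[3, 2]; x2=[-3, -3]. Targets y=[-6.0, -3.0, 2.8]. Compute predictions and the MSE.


ŷ0 = (-1.4)·(5) + (0.8)·(-2) + 0.7 = -7.9
ŷ1 = (-1.4)·(3) + (0.8)·(2) + 0.7 = -1.9
ŷ2 = (-1.4)·(-3) + (0.8)·(-3) + 0.7 = 2.5
errors² = [3.61, 1.21, 0.09]
MSE = 4.9100/3 = 1.6367

1.6367


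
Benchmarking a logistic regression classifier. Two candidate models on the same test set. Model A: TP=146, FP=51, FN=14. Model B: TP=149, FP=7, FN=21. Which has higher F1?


Model A: P=146/197=0.7411, R=146/160=0.9125, F1=2PR/(P+R)=2TP/(2TP+FP+FN)=292/357=0.8179
Model B: P=149/156=0.9551, R=149/170=0.8765, F1=2PR/(P+R)=2TP/(2TP+FP+FN)=298/326=0.9141
0.8179 < 0.9141 → Model B

Model B


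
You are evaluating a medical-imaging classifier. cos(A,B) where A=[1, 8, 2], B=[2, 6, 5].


A·B = 1·2 + 8·6 + 2·5 = 60
‖A‖ = √69 = 8.3066, ‖B‖ = √65 = 8.0623
cos = 60/(√69·√65) = 60/√4485 = 0.8959

0.8959


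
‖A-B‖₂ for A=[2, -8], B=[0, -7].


d = √((2-0)² + (-8+ 7)²)
  = √(4 + 1)
  = √5 = 2.2361

2.2361


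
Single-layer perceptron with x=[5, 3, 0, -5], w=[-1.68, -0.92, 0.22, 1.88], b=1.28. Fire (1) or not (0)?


z = (5)·(-1.68) + (3)·(-0.92) + (0)·(0.22) + (-5)·(1.88) + 1.28
  = -19.28
step(z) = 0 (z<0)

0


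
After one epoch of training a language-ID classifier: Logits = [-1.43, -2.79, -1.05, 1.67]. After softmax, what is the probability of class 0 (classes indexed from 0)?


Exponentials: e^-1.43=0.2393, e^-2.79=0.0614, e^-1.05=0.3499, e^1.67=5.3122
Sum = 5.9628
Softmax = [0.0401, 0.0103, 0.0587, 0.8909]
p[0] = 0.2393/5.9628 = 0.0401

0.0401


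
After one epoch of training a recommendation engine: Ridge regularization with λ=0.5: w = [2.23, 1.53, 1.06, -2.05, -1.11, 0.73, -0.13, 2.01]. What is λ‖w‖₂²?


‖w‖₂² = (2.23)² + (1.53)² + (1.06)² + (-2.05)² + (-1.11)² + (0.73)² + (-0.13)² + (2.01)²
     = 4.9729 + 2.3409 + 1.1236 + 4.2025 + 1.2321 + 0.5329 + 0.0169 + 4.0401
     = 18.4619
λ·‖w‖₂² = 0.5·18.4619 = 9.23095

9.23095


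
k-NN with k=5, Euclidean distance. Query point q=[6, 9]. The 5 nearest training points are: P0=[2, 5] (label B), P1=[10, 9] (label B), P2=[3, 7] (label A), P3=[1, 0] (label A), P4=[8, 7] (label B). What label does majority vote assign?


d(q,P0) = 5.6569  (label B)
d(q,P1) = 4.0  (label B)
d(q,P2) = 3.6056  (label A)
d(q,P3) = 10.2956  (label A)
d(q,P4) = 2.8284  (label B)
Votes: A=2, B=3
Majority → B

B


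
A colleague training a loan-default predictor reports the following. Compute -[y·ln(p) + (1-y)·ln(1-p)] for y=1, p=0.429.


BCE = -[y·ln(p) + (1-y)·ln(1-p)]
= -1·ln(0.429) - 0
= -ln(0.429) = 0.8463

0.8463


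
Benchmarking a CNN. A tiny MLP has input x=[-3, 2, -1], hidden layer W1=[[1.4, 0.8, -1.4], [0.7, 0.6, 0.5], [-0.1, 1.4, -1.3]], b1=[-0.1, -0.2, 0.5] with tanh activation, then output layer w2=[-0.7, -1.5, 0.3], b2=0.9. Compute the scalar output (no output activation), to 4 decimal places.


z1[0] = (1.4)·(-3) + (0.8)·(2) + (-1.4)·(-1) - 0.1 = -1.3
z1[1] = (0.7)·(-3) + (0.6)·(2) + (0.5)·(-1) - 0.2 = -1.6
z1[2] = (-0.1)·(-3) + (1.4)·(2) + (-1.3)·(-1) + 0.5 = 4.9
h = tanh(z1) = [-0.8617, -0.9217, 0.9999]
output = (-0.7)·(-0.8617) + (-1.5)·(-0.9217) + (0.3)·(0.9999) + 0.9 = 3.1857

3.1857


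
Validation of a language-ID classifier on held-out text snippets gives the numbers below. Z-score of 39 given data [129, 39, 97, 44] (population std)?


μ = 77.25, σ = 37.5391
z = (39 - 77.25)/37.5391 = -1.0189

-1.0189


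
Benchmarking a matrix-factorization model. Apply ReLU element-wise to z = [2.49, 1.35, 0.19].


ReLU(2.49) = max(0, 2.49) = 2.49
ReLU(1.35) = max(0, 1.35) = 1.35
ReLU(0.19) = max(0, 0.19) = 0.19
result = [2.49, 1.35, 0.19]

[2.49, 1.35, 0.19]


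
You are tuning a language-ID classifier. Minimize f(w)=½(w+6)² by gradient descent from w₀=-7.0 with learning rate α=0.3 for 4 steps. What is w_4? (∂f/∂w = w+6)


step 1: grad = -7+6 = -1; w = -7 - 0.3·(-1) = -6.7
step 2: grad = -6.7+6 = -0.7; w = -6.7 - 0.3·(-0.7) = -6.49
step 3: grad = -6.49+6 = -0.49; w = -6.49 - 0.3·(-0.49) = -6.343
step 4: grad = -6.343+6 = -0.343; w = -6.343 - 0.3·(-0.343) = -6.2401

-6.2401


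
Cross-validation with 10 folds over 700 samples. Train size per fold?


Fold size = 700/10 = 70
Training per fold = 700 - 70 = 630

630


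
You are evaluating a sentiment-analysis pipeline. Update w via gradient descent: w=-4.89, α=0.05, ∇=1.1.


w_new = w - α·∇
= -4.89 - 0.05·1.1
= -4.89 - 0.055
= -4.945

-4.945


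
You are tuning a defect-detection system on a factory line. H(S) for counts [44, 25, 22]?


Probabilities: [44/91, 25/91, 22/91] ≈ [0.4835, 0.2747, 0.2418]
H = -((44/91)·log₂(44/91) + (25/91)·log₂(25/91) + (22/91)·log₂(22/91))
  = 1.5142 bits

1.5142 bits


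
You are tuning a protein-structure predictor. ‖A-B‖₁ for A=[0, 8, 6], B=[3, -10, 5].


d = |0-3| + |8+ 10| + |6-5|
  = 3 + 18 + 1
  = 22

22


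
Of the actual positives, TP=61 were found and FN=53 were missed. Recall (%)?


Recall = TP/(TP+FN)
= 61/(61+53)
= 61/114 = 53.51%

53.51%


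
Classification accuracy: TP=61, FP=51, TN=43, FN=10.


Accuracy = (TP+TN)/(TP+TN+FP+FN)
= (61+43)/(165)
= 104/165 = 63.03%

63.03%


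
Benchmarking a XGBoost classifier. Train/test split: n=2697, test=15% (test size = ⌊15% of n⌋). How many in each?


Test = ⌊2697·15/100⌋ = 404
Train = 2697 - 404 = 2293

Train: 2293, Test: 404


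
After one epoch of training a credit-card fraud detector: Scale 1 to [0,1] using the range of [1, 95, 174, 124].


min=1, max=174
(1-1)/(174-1) = 0/173 = 0.0

0.0


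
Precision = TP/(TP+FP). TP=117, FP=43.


Precision = TP/(TP+FP)
= 117/(117+43)
= 117/160 = 73.12%

73.12%


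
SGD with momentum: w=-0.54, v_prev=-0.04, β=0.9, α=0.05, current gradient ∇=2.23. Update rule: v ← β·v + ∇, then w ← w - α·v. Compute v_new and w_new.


v_new = 0.9·-0.04 + 2.23 = -0.036 + 2.23 = 2.194
w_new = -0.54 - 0.05·2.194 = -0.54 - 0.1097 = -0.6497

v_new=2.194, w_new=-0.6497


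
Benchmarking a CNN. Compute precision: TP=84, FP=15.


Precision = TP/(TP+FP)
= 84/(84+15)
= 84/99 = 84.85%

84.85%


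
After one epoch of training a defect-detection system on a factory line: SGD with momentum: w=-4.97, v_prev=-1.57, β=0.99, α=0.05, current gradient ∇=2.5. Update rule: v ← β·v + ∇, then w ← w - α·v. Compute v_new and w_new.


v_new = 0.99·-1.57 + 2.5 = -1.5543 + 2.5 = 0.9457
w_new = -4.97 - 0.05·0.9457 = -4.97 - 0.047285 = -5.017285

v_new=0.9457, w_new=-5.017285


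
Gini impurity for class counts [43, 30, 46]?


Probabilities: [43/119, 30/119, 46/119] ≈ [0.3613, 0.2521, 0.3866]
Σpᵢ² = (1849 + 900 + 2116)/119² = 4865/14161
Gini = 1 - Σpᵢ² = 1 - 4865/14161 = 0.6565

0.6565


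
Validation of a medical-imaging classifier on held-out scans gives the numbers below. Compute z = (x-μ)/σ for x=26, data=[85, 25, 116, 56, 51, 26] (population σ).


μ = 59.8333, σ = 32.246
z = (26 - 59.8333)/32.246 = -1.0492

-1.0492


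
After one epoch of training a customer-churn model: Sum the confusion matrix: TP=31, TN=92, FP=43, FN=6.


Total = TP + TN + FP + FN
= 31 + 92 + 43 + 6
= 172
(Predicted positive: 74, predicted negative: 98)

172


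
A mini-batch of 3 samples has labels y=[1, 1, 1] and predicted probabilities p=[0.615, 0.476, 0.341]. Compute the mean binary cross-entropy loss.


L[0] = -ln(0.615) = 0.4861
L[1] = -ln(0.476) = 0.7423
L[2] = -ln(0.341) = 1.0759
mean = (0.4861 + 0.7423 + 1.0759)/3 = 0.7681

0.7681


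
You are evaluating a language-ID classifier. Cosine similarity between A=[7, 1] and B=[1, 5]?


A·B = 7·1 + 1·5 = 12
‖A‖ = √50 = 7.0711, ‖B‖ = √26 = 5.099
cos = 12/(√50·√26) = 12/√1300 = 0.3328

0.3328


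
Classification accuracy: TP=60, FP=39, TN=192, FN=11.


Accuracy = (TP+TN)/(TP+TN+FP+FN)
= (60+192)/(302)
= 252/302 = 83.44%

83.44%


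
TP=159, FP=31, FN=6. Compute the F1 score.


Precision = 159/190 = 0.8368
Recall = 159/165 = 0.9636
F1 = 2·P·R/(P+R) = 2·TP/(2·TP+FP+FN) = 318/(318+31+6) = 318/355 = 0.8958

0.8958
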